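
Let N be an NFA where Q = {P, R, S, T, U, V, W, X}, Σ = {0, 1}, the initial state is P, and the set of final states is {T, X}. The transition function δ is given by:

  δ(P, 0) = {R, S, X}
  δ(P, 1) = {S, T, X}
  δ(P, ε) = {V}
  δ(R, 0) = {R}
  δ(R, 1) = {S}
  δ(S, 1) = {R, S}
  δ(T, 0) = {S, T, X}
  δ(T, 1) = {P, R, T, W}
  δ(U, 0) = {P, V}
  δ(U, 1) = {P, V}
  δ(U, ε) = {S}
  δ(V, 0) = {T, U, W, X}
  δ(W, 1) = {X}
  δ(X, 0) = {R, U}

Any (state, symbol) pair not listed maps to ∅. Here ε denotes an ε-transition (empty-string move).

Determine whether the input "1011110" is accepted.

Start: ε-closure({P}) = {P, V}.
Read '1': P→{S, T, X}, V→∅; now {S, T, X}.
Read '0': S→∅, T→{S, T, X}, X→{R, U}; now {R, S, T, U, X}.
Read '1': R→{S}, S→{R, S}, T→{P, R, T, W}, U→{P, V}, X→∅; now {P, R, S, T, V, W}.
Read '1': P→{S, T, X}, R→{S}, S→{R, S}, T→{P, R, T, W}, V→∅, W→{X}; union {P, R, S, T, W, X}; ε-closure = {P, R, S, T, V, W, X}.
Read '1': P→{S, T, X}, R→{S}, S→{R, S}, T→{P, R, T, W}, V→∅, W→{X}, X→∅; union {P, R, S, T, W, X}; ε-closure = {P, R, S, T, V, W, X}.
Read '1': P→{S, T, X}, R→{S}, S→{R, S}, T→{P, R, T, W}, V→∅, W→{X}, X→∅; union {P, R, S, T, W, X}; ε-closure = {P, R, S, T, V, W, X}.
Read '0': P→{R, S, X}, R→{R}, S→∅, T→{S, T, X}, V→{T, U, W, X}, W→∅, X→{R, U}; now {R, S, T, U, W, X}.
The final set {R, S, T, U, W, X} contains the accepting states T, X.

Yes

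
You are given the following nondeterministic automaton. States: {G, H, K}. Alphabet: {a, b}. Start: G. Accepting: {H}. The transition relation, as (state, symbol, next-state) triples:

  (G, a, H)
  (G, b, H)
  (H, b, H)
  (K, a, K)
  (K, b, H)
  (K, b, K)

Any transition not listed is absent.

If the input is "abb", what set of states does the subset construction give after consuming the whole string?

Start in {G}.
Read 'a': G→{H}; now {H}.
Read 'b': H→{H}; now {H}.
Read 'b': H→{H}; now {H}.

{H}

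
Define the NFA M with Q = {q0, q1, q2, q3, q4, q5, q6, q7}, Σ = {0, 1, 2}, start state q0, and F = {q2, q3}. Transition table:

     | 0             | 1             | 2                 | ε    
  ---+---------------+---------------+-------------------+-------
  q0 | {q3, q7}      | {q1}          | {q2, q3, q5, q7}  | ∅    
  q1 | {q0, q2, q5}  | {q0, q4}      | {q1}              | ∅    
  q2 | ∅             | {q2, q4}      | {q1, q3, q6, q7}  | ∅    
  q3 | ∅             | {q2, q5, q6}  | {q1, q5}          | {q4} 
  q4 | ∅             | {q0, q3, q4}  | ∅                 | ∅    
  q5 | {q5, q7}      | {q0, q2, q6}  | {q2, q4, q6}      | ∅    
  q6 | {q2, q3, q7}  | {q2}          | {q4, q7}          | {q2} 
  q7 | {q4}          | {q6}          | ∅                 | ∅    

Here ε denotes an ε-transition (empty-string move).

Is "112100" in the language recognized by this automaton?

Start in {q0}.
Read '1': {q0} → {q1}.
Read '1': {q1} → {q0, q4}.
Read '2': {q0, q4} → {q2, q3, q4, q5, q7}.
Read '1': {q2, q3, q4, q5, q7} → {q0, q2, q3, q4, q5, q6}.
Read '0': {q0, q2, q3, q4, q5, q6} → {q2, q3, q4, q5, q7}.
Read '0': {q2, q3, q4, q5, q7} → {q4, q5, q7}.
The final set {q4, q5, q7} contains no accepting state.

No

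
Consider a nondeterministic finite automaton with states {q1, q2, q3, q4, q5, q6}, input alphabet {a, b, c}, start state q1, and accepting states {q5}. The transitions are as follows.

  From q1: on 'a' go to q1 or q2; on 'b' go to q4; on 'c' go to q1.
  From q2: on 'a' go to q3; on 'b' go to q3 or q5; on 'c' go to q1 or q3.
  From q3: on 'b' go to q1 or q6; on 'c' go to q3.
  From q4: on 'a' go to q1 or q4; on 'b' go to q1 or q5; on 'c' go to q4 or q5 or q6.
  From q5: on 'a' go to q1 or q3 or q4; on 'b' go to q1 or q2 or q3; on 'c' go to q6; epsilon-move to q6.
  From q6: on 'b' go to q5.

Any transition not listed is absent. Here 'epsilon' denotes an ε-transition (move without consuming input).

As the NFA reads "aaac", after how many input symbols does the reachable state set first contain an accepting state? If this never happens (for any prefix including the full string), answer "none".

Start in {q1}.
Read 'a': q1→{q1, q2}; now {q1, q2}.
Read 'a': q1→{q1, q2}, q2→{q3}; now {q1, q2, q3}.
Read 'a': q1→{q1, q2}, q2→{q3}, q3→∅; now {q1, q2, q3}.
Read 'c': q1→{q1}, q2→{q1, q3}, q3→{q3}; now {q1, q3}.
No reachable set along the way intersects F.

none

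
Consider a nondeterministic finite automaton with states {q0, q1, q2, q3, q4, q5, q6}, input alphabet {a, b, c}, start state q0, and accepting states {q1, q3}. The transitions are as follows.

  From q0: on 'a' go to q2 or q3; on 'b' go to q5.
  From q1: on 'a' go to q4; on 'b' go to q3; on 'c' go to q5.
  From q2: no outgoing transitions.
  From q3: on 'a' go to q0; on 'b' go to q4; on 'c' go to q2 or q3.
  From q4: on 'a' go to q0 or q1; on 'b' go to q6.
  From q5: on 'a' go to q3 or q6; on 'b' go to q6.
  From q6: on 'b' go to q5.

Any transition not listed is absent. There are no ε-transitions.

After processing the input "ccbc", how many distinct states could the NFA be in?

0

Start in {q0}.
Read 'c': {q0} → ∅.
The set is empty and remains empty for the remaining 3 symbols.
That set has 0 states.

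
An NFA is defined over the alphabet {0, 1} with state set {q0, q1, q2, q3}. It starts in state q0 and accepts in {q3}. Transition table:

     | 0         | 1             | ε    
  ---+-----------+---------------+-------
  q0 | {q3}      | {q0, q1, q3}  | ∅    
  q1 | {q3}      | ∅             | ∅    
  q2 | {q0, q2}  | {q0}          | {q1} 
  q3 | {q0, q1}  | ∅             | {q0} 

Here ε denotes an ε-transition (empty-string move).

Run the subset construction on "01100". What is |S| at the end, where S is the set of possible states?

3

Start in {q0}.
Read '0': q0→{q3}; union {q3}; ε-closure = {q0, q3}.
Read '1': q0→{q0, q1, q3}, q3→∅; now {q0, q1, q3}.
Read '1': q0→{q0, q1, q3}, q1→∅, q3→∅; now {q0, q1, q3}.
Read '0': q0→{q3}, q1→{q3}, q3→{q0, q1}; now {q0, q1, q3}.
Read '0': q0→{q3}, q1→{q3}, q3→{q0, q1}; now {q0, q1, q3}.
That set has 3 states.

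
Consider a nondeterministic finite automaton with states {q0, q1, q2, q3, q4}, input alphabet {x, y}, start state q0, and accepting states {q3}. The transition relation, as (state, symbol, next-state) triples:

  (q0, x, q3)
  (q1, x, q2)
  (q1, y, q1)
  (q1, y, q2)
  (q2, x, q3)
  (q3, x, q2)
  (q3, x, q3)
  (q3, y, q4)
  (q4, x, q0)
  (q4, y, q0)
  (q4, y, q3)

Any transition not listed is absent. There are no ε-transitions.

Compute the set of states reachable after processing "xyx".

Start in {q0}.
Read 'x': q0→{q3}; now {q3}.
Read 'y': q3→{q4}; now {q4}.
Read 'x': q4→{q0}; now {q0}.

{q0}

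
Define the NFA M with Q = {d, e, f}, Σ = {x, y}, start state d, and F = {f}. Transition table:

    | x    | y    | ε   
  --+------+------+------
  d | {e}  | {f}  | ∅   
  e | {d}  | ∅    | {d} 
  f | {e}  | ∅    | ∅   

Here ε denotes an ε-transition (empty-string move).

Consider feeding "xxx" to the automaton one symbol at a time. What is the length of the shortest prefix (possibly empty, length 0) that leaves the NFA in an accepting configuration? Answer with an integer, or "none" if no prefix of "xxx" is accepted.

none

Start in {d}.
Read 'x': {d} → {d, e}.
Read 'x': {d, e} → {d, e}.
Read 'x': {d, e} → {d, e}.
No reachable set along the way intersects F.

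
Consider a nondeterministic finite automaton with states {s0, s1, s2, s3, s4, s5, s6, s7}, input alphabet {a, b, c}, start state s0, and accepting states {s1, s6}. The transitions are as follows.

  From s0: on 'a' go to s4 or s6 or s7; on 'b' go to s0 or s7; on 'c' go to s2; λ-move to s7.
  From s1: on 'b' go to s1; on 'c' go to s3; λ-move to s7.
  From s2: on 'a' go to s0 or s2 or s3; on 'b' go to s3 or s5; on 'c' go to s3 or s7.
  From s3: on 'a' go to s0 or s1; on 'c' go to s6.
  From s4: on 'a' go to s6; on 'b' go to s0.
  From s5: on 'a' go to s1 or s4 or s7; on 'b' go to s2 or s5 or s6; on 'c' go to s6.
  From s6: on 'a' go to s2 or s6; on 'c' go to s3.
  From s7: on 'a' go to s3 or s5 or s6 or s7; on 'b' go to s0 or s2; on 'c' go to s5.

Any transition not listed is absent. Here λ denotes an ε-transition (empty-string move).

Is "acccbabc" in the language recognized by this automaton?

No

Start: ε-closure({s0}) = {s0, s7}.
Read 'a': {s0, s7} → {s3, s4, s5, s6, s7}.
Read 'c': {s3, s4, s5, s6, s7} → {s3, s5, s6}.
Read 'c': {s3, s5, s6} → {s3, s6}.
Read 'c': {s3, s6} → {s3, s6}.
Read 'b': {s3, s6} → ∅.
The set is empty and remains empty for the remaining 3 symbols.
The final set ∅ contains no accepting state.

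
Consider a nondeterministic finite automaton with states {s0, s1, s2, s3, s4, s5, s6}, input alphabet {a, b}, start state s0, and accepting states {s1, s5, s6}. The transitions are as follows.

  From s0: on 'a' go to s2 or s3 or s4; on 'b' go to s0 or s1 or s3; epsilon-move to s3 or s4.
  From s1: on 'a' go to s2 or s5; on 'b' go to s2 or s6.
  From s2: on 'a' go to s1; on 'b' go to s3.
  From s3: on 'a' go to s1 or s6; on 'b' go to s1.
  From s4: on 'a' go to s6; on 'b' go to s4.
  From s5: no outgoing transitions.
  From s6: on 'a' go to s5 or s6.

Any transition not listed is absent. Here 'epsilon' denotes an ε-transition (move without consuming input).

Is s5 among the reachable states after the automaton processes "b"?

Start: ε-closure({s0}) = {s0, s3, s4}.
Read 'b': s0→{s0, s1, s3}, s3→{s1}, s4→{s4}; now {s0, s1, s3, s4}.
State s5 is not in {s0, s1, s3, s4}.

No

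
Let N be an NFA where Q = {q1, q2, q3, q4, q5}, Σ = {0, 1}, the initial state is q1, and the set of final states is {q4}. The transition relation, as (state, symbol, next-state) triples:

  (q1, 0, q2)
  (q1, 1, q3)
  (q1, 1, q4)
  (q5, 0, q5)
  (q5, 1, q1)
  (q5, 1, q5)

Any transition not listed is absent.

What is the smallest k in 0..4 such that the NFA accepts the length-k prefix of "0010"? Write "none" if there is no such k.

none

Start in {q1}.
Read '0': {q1} → {q2}.
Read '0': {q2} → ∅.
The set is empty and remains empty for the remaining 2 symbols.
No reachable set along the way intersects F.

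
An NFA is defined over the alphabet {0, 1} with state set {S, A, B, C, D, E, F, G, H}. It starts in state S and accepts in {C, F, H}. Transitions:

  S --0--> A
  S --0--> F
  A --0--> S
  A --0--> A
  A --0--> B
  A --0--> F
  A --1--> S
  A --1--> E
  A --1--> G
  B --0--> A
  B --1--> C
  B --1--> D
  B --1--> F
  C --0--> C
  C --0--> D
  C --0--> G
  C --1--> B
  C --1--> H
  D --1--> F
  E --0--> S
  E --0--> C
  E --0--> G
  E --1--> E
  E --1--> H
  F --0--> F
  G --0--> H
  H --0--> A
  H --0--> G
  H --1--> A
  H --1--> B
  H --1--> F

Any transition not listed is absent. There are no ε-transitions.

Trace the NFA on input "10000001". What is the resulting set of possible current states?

∅

Start in {S}.
Read '1': {S} → ∅.
The set is empty and remains empty for the remaining 7 symbols.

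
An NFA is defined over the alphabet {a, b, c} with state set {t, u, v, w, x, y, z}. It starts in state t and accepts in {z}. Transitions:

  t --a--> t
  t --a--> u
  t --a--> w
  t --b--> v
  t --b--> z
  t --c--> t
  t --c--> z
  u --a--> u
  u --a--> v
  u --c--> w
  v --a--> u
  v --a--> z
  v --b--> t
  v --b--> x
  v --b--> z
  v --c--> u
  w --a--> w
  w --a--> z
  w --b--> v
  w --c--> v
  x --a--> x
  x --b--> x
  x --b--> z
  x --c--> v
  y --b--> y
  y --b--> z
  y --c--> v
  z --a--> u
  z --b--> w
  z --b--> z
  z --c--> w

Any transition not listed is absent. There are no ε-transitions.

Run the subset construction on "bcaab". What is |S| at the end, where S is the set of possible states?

Start in {t}.
Read 'b': {t} → {v, z}.
Read 'c': {v, z} → {u, w}.
Read 'a': {u, w} → {u, v, w, z}.
Read 'a': {u, v, w, z} → {u, v, w, z}.
Read 'b': {u, v, w, z} → {t, v, w, x, z}.
That set has 5 states.

5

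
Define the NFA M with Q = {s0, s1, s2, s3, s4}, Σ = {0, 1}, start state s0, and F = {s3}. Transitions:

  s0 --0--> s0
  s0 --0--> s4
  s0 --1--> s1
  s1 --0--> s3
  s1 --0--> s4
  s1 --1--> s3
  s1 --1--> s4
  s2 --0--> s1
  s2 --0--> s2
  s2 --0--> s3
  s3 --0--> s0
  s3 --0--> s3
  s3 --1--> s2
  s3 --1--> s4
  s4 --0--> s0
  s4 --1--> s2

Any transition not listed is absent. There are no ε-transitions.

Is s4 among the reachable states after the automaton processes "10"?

Yes

Start in {s0}.
Read '1': {s0} → {s1}.
Read '0': {s1} → {s3, s4}.
State s4 is in {s3, s4}.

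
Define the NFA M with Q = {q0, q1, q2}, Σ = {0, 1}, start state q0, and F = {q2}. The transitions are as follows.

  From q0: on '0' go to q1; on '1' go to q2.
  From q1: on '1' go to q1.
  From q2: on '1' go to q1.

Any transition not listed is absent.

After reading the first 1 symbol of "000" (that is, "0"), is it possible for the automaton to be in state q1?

Start in {q0}.
Read '0': q0→{q1}; now {q1}.
State q1 is in {q1}.

Yes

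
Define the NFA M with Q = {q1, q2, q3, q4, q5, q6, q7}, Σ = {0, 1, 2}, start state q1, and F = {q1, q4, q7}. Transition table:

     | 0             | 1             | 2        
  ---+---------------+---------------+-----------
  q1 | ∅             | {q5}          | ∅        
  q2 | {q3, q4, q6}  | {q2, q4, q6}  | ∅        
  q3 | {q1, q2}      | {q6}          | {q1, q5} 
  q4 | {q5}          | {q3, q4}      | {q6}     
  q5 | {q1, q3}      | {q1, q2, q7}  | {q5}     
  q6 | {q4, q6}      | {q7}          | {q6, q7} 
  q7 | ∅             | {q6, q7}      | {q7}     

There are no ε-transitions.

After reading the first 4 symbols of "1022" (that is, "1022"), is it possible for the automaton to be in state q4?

Start in {q1}.
Read '1': q1→{q5}; now {q5}.
Read '0': q5→{q1, q3}; now {q1, q3}.
Read '2': q1→∅, q3→{q1, q5}; now {q1, q5}.
Read '2': q1→∅, q5→{q5}; now {q5}.
State q4 is not in {q5}.

No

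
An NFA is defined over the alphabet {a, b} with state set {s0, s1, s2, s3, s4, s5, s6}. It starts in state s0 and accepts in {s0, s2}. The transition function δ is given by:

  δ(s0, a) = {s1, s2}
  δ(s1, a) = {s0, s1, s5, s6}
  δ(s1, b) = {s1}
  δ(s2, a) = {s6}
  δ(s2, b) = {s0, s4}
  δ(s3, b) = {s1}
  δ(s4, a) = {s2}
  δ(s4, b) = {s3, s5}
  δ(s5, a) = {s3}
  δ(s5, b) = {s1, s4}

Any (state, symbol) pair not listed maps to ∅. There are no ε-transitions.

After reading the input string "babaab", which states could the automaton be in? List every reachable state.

∅

Start in {s0}.
Read 'b': s0→∅; now ∅.
The set is empty and remains empty for the remaining 5 symbols.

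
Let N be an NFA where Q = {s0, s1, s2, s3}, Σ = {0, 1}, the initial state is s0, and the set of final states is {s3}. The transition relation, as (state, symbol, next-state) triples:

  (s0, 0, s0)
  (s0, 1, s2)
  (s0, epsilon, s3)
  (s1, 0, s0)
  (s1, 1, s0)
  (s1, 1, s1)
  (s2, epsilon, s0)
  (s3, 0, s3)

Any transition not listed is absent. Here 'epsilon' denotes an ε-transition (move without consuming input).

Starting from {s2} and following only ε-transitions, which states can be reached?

Begin with {s2}.
ε-move s2 → s0; add s0.
ε-move s0 → s3; add s3.

{s0, s2, s3}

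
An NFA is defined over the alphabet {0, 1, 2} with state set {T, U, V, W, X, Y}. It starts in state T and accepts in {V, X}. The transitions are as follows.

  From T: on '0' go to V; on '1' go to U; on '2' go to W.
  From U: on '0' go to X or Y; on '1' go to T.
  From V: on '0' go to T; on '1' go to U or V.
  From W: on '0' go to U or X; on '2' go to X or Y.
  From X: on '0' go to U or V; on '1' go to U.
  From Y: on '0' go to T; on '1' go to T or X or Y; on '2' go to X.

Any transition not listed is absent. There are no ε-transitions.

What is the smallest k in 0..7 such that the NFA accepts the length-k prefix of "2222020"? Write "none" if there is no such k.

Start in {T}.
Read '2': {T} → {W}.
Read '2': {W} → {X, Y}.
None of the earlier sets intersect F, but {X, Y} does.

2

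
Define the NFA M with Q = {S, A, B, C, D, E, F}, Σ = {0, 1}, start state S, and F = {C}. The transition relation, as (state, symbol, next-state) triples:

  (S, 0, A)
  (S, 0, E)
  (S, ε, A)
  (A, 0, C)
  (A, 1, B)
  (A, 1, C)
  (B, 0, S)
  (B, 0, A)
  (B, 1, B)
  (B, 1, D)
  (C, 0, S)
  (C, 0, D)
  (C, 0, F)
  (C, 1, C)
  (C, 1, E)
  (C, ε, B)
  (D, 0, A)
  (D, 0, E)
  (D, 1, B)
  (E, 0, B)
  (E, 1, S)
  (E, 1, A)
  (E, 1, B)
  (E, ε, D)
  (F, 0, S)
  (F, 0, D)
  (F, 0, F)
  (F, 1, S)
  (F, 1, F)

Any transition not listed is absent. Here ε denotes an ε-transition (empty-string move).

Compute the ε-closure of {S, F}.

{S, A, F}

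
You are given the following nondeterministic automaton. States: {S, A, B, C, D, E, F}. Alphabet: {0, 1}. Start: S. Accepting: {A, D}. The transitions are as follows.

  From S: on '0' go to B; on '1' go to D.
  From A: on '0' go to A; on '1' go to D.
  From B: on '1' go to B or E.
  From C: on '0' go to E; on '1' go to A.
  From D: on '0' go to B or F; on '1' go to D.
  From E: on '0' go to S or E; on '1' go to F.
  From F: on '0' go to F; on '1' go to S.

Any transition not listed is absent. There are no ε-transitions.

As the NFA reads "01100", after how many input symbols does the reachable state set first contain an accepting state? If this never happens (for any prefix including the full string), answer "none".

none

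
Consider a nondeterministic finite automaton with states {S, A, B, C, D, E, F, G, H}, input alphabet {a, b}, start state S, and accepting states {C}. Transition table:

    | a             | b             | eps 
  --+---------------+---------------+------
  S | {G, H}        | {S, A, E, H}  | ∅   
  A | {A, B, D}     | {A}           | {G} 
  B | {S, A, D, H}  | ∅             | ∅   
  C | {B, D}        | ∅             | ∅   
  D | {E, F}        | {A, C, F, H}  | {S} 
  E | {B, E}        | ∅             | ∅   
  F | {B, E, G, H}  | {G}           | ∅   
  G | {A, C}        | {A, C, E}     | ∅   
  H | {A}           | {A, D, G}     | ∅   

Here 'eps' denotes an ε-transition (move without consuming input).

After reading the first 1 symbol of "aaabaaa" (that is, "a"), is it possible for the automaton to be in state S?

Start in {S}.
Read 'a': S→{G, H}; now {G, H}.
State S is not in {G, H}.

No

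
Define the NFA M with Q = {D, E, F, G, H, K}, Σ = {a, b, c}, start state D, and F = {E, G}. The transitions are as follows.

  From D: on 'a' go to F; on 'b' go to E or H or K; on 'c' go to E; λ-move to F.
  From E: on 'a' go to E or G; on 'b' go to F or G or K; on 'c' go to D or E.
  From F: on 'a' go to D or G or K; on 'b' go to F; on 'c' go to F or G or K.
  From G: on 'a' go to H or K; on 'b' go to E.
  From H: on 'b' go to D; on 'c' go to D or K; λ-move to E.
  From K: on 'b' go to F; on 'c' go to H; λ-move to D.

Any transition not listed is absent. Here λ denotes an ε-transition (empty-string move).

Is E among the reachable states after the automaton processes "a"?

No

Start: ε-closure({D}) = {D, F}.
Read 'a': D→{F}, F→{D, G, K}; now {D, F, G, K}.
State E is not in {D, F, G, K}.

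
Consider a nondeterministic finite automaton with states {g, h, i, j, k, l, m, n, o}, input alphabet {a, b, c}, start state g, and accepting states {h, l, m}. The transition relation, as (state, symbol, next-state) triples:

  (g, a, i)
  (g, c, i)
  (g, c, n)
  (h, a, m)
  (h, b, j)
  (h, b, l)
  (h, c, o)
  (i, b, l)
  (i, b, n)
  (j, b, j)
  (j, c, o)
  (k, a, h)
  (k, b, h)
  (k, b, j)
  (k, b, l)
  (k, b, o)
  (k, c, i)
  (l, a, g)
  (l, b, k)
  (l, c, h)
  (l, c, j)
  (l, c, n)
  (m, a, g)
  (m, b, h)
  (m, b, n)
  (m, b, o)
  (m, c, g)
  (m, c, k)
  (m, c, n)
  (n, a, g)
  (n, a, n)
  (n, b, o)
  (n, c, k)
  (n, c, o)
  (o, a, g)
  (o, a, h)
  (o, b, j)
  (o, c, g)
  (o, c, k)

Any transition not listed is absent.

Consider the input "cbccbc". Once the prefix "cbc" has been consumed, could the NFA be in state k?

Yes

Start in {g}.
Read 'c': g→{i, n}; now {i, n}.
Read 'b': i→{l, n}, n→{o}; now {l, n, o}.
Read 'c': l→{h, j, n}, n→{k, o}, o→{g, k}; now {g, h, j, k, n, o}.
State k is in {g, h, j, k, n, o}.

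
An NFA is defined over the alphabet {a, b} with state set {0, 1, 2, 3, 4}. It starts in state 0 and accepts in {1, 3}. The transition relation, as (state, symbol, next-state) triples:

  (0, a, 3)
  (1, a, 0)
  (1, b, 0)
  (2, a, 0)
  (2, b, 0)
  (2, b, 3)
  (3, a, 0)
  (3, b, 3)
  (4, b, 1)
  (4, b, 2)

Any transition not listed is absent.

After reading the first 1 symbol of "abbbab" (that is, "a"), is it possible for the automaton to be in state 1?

Start in {0}.
Read 'a': 0→{3}; now {3}.
State 1 is not in {3}.

No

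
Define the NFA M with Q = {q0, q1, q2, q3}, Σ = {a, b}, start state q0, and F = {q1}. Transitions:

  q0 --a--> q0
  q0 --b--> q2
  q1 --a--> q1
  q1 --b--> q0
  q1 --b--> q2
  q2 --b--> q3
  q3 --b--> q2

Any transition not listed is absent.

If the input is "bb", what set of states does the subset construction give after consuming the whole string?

{q3}

Start in {q0}.
Read 'b': q0→{q2}; now {q2}.
Read 'b': q2→{q3}; now {q3}.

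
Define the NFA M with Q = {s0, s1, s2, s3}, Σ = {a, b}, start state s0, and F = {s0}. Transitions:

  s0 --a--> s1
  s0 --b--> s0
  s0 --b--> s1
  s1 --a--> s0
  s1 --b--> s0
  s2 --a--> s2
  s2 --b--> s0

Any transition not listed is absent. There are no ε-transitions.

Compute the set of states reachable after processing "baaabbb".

{s0, s1}

Start in {s0}.
Read 'b': {s0} → {s0, s1}.
Read 'a': {s0, s1} → {s0, s1}.
Read 'a': {s0, s1} → {s0, s1}.
Read 'a': {s0, s1} → {s0, s1}.
Read 'b': {s0, s1} → {s0, s1}.
Read 'b': {s0, s1} → {s0, s1}.
Read 'b': {s0, s1} → {s0, s1}.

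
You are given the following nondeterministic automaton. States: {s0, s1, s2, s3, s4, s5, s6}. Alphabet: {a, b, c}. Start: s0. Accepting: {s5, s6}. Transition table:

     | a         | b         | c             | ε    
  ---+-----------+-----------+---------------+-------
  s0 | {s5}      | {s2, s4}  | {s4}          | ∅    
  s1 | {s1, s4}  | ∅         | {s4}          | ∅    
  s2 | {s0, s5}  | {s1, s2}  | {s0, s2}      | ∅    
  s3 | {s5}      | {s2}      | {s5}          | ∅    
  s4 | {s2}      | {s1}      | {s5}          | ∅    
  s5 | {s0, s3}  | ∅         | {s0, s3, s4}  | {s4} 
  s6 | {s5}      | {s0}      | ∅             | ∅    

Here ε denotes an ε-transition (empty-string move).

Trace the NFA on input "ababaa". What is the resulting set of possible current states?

Start in {s0}.
Read 'a': {s0} → {s4, s5}.
Read 'b': {s4, s5} → {s1}.
Read 'a': {s1} → {s1, s4}.
Read 'b': {s1, s4} → {s1}.
Read 'a': {s1} → {s1, s4}.
Read 'a': {s1, s4} → {s1, s2, s4}.

{s1, s2, s4}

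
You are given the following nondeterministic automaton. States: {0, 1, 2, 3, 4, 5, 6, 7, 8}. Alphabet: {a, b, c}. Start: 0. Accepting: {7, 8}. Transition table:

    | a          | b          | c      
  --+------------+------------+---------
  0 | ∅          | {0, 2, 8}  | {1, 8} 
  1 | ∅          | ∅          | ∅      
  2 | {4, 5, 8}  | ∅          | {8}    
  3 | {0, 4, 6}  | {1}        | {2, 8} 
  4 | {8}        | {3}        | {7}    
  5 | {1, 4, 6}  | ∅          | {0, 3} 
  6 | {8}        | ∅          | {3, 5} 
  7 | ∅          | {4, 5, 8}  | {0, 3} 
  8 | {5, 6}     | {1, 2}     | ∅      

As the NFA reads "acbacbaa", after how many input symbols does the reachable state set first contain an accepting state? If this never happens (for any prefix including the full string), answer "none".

Start in {0}.
Read 'a': {0} → ∅.
The set is empty and remains empty for the remaining 7 symbols.
No reachable set along the way intersects F.

none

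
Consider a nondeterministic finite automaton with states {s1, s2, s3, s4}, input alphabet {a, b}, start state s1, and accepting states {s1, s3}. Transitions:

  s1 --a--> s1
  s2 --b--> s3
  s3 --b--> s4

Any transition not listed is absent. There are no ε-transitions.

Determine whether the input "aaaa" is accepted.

Yes

Start in {s1}.
Read 'a': s1→{s1}; now {s1}.
Read 'a': s1→{s1}; now {s1}.
Read 'a': s1→{s1}; now {s1}.
Read 'a': s1→{s1}; now {s1}.
The final set {s1} contains the accepting state s1.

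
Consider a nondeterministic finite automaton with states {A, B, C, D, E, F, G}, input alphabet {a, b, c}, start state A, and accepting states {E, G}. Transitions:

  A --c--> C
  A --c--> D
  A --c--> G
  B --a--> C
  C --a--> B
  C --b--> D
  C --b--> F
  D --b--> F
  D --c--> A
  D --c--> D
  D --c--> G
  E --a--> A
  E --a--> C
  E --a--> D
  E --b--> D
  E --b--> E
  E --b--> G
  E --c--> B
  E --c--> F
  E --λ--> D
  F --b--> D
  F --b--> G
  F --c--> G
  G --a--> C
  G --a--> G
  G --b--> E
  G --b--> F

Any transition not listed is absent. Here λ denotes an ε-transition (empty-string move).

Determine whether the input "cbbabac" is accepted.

Start in {A}.
Read 'c': {A} → {C, D, G}.
Read 'b': {C, D, G} → {D, E, F}.
Read 'b': {D, E, F} → {D, E, F, G}.
Read 'a': {D, E, F, G} → {A, C, D, G}.
Read 'b': {A, C, D, G} → {D, E, F}.
Read 'a': {D, E, F} → {A, C, D}.
Read 'c': {A, C, D} → {A, C, D, G}.
The final set {A, C, D, G} contains the accepting state G.

Yes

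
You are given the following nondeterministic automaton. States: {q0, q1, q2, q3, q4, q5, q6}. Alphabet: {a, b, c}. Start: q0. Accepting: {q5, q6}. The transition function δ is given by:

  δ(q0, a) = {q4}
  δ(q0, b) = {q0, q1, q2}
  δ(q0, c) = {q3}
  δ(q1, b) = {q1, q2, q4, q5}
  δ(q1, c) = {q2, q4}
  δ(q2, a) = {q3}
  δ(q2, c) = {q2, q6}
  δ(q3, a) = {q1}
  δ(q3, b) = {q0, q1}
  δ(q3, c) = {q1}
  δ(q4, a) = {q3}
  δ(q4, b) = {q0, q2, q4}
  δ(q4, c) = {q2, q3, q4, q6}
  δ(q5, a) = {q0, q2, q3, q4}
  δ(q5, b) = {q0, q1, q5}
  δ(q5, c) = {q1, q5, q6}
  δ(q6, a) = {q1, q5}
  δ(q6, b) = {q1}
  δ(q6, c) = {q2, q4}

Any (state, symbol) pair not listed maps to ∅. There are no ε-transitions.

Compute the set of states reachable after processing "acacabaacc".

{q1, q2, q3, q4, q6}

Start in {q0}.
Read 'a': q0→{q4}; now {q4}.
Read 'c': q4→{q2, q3, q4, q6}; now {q2, q3, q4, q6}.
Read 'a': q2→{q3}, q3→{q1}, q4→{q3}, q6→{q1, q5}; now {q1, q3, q5}.
Read 'c': q1→{q2, q4}, q3→{q1}, q5→{q1, q5, q6}; now {q1, q2, q4, q5, q6}.
Read 'a': q1→∅, q2→{q3}, q4→{q3}, q5→{q0, q2, q3, q4}, q6→{q1, q5}; now {q0, q1, q2, q3, q4, q5}.
Read 'b': q0→{q0, q1, q2}, q1→{q1, q2, q4, q5}, q2→∅, q3→{q0, q1}, q4→{q0, q2, q4}, q5→{q0, q1, q5}; now {q0, q1, q2, q4, q5}.
Read 'a': q0→{q4}, q1→∅, q2→{q3}, q4→{q3}, q5→{q0, q2, q3, q4}; now {q0, q2, q3, q4}.
Read 'a': q0→{q4}, q2→{q3}, q3→{q1}, q4→{q3}; now {q1, q3, q4}.
Read 'c': q1→{q2, q4}, q3→{q1}, q4→{q2, q3, q4, q6}; now {q1, q2, q3, q4, q6}.
Read 'c': q1→{q2, q4}, q2→{q2, q6}, q3→{q1}, q4→{q2, q3, q4, q6}, q6→{q2, q4}; now {q1, q2, q3, q4, q6}.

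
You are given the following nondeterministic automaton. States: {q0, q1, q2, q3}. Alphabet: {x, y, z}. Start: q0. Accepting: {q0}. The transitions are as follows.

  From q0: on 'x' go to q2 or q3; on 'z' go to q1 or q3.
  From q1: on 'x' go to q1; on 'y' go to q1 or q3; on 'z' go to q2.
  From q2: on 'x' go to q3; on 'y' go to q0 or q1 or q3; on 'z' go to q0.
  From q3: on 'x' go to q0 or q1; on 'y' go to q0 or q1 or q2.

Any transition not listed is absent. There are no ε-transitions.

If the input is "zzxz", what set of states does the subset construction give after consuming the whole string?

∅

Start in {q0}.
Read 'z': {q0} → {q1, q3}.
Read 'z': {q1, q3} → {q2}.
Read 'x': {q2} → {q3}.
Read 'z': {q3} → ∅.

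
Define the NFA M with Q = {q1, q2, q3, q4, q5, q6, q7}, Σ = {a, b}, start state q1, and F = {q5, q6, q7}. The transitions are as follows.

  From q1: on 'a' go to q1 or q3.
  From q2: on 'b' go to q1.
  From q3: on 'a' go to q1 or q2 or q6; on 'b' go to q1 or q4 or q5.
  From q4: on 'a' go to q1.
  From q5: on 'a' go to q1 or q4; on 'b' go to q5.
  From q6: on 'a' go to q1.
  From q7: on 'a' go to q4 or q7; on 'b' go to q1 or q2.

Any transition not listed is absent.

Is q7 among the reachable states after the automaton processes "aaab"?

Start in {q1}.
Read 'a': {q1} → {q1, q3}.
Read 'a': {q1, q3} → {q1, q2, q3, q6}.
Read 'a': {q1, q2, q3, q6} → {q1, q2, q3, q6}.
Read 'b': {q1, q2, q3, q6} → {q1, q4, q5}.
State q7 is not in {q1, q4, q5}.

No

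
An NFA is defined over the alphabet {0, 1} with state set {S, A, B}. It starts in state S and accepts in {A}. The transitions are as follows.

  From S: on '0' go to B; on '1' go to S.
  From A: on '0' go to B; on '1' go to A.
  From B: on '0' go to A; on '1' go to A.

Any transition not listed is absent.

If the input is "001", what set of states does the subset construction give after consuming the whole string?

Start in {S}.
Read '0': S→{B}; now {B}.
Read '0': B→{A}; now {A}.
Read '1': A→{A}; now {A}.

{A}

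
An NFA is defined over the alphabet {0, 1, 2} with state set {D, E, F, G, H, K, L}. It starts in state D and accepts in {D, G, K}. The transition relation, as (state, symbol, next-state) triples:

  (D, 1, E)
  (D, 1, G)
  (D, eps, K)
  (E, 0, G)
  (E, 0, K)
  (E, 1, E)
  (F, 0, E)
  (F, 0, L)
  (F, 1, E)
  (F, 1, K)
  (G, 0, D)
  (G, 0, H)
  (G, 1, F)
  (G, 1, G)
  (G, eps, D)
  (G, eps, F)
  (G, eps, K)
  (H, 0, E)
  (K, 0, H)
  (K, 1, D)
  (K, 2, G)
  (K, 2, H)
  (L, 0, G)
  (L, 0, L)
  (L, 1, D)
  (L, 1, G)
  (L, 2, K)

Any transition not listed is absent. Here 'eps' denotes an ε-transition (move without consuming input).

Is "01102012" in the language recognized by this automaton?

No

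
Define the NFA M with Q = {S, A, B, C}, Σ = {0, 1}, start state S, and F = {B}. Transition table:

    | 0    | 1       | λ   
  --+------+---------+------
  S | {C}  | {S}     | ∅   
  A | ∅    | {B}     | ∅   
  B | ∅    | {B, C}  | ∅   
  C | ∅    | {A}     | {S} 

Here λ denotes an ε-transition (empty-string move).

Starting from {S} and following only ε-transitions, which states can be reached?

{S}

Begin with {S}.
No ε-moves leave this set, so the closure equals the set itself.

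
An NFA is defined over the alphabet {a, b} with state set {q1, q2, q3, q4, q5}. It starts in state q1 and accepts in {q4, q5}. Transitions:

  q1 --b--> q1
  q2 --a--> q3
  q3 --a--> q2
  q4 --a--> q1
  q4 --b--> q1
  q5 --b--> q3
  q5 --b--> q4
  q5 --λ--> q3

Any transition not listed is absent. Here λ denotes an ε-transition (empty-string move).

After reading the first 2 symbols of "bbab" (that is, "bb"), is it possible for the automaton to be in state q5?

No

Start in {q1}.
Read 'b': {q1} → {q1}.
Read 'b': {q1} → {q1}.
State q5 is not in {q1}.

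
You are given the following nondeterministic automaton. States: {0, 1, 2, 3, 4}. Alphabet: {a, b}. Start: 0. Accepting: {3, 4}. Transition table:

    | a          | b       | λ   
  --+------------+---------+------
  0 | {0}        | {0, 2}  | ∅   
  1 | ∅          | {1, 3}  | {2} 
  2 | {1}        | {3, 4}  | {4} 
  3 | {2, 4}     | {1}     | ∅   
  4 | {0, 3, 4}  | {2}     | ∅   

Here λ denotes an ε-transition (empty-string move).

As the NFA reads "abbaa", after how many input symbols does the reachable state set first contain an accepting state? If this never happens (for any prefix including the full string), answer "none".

2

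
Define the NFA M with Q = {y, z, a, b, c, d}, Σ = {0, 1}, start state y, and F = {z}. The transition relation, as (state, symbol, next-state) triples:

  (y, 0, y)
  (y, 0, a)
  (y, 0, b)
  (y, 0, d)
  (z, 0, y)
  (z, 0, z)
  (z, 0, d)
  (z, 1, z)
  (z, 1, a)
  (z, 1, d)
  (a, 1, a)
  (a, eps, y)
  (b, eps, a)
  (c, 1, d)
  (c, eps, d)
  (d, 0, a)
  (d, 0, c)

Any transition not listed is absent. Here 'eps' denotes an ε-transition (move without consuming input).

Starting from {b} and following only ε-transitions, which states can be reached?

{y, a, b}

Begin with {b}.
ε-move b → a; add a.
ε-move a → y; add y.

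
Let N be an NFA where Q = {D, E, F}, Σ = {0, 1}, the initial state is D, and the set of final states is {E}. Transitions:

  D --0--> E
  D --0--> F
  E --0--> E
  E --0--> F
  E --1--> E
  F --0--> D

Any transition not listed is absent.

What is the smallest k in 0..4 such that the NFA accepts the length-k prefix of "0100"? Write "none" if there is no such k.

1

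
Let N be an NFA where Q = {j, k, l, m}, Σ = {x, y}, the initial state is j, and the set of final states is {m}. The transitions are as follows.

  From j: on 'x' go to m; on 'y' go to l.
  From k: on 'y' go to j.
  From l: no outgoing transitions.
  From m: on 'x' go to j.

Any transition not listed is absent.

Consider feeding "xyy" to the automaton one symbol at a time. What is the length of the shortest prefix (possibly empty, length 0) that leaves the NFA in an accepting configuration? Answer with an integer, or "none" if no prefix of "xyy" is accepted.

1

Start in {j}.
Read 'x': {j} → {m}.
None of the earlier sets intersect F, but {m} does.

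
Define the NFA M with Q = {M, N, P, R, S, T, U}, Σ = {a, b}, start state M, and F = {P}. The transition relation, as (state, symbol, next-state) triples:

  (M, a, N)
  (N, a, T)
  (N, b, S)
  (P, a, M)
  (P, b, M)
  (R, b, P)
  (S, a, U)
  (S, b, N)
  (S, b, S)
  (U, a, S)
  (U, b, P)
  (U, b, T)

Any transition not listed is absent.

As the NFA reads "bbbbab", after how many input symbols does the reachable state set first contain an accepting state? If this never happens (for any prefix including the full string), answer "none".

none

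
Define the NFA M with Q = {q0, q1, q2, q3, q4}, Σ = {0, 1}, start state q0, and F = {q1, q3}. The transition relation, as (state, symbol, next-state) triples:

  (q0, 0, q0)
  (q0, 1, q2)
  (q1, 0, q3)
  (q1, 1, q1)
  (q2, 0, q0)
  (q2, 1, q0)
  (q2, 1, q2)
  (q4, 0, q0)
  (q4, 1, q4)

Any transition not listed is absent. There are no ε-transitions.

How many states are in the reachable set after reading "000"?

1

Start in {q0}.
Read '0': {q0} → {q0}.
Read '0': {q0} → {q0}.
Read '0': {q0} → {q0}.
That set has 1 state.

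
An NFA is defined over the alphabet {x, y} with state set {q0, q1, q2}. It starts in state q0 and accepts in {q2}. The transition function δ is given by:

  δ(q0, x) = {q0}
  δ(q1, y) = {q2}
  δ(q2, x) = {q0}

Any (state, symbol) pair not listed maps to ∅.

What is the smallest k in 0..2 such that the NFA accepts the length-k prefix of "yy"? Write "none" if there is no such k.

none

Start in {q0}.
Read 'y': {q0} → ∅.
The set is empty and remains empty for the remaining 1 symbol.
No reachable set along the way intersects F.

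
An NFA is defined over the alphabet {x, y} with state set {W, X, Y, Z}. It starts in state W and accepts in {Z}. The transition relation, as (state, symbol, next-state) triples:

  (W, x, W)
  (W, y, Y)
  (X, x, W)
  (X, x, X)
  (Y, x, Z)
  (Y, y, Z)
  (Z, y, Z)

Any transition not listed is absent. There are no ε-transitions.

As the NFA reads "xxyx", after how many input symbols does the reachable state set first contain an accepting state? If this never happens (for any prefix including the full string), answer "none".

Start in {W}.
Read 'x': {W} → {W}.
Read 'x': {W} → {W}.
Read 'y': {W} → {Y}.
Read 'x': {Y} → {Z}.
None of the earlier sets intersect F, but {Z} does.

4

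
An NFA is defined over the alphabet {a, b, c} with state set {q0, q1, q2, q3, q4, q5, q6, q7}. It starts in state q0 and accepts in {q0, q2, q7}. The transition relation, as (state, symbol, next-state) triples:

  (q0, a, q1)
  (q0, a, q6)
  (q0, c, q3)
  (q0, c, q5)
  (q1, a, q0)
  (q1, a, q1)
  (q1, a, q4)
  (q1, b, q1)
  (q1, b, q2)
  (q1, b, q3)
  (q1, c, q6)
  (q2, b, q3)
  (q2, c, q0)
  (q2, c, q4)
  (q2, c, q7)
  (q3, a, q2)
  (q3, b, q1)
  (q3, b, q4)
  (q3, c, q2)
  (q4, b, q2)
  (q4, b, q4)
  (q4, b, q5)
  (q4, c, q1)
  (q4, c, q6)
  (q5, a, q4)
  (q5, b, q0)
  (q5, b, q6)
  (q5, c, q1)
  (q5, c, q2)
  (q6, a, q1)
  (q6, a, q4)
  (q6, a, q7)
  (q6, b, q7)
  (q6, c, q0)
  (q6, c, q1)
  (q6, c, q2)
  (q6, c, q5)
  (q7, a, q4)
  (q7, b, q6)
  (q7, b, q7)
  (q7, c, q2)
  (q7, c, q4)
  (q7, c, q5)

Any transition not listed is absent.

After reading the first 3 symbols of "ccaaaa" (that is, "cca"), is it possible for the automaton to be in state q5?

No

Start in {q0}.
Read 'c': {q0} → {q3, q5}.
Read 'c': {q3, q5} → {q1, q2}.
Read 'a': {q1, q2} → {q0, q1, q4}.
State q5 is not in {q0, q1, q4}.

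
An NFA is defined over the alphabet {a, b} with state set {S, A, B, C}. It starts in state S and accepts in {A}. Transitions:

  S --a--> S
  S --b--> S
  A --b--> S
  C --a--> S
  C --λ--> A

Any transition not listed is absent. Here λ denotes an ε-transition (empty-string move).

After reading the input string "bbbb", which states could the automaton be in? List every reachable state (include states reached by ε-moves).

{S}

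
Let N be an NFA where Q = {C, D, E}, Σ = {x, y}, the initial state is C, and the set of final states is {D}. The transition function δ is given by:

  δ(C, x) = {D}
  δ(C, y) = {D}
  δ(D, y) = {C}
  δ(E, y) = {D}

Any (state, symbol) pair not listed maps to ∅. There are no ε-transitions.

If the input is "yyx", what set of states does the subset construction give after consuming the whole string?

Start in {C}.
Read 'y': {C} → {D}.
Read 'y': {D} → {C}.
Read 'x': {C} → {D}.

{D}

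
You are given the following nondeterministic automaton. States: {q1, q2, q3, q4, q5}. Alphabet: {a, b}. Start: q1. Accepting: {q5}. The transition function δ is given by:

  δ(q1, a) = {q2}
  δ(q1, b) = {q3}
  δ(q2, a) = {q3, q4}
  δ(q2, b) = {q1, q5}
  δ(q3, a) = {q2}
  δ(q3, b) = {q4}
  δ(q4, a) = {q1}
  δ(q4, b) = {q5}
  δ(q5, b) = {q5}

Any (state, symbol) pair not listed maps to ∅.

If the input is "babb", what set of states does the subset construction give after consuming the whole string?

{q3, q5}

Start in {q1}.
Read 'b': {q1} → {q3}.
Read 'a': {q3} → {q2}.
Read 'b': {q2} → {q1, q5}.
Read 'b': {q1, q5} → {q3, q5}.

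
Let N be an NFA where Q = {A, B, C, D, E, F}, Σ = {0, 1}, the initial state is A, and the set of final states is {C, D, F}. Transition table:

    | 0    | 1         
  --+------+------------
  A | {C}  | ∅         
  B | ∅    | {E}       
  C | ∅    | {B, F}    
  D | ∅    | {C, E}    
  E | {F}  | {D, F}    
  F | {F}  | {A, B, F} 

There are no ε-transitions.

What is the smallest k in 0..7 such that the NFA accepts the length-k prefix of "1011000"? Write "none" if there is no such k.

none

Start in {A}.
Read '1': {A} → ∅.
The set is empty and remains empty for the remaining 6 symbols.
No reachable set along the way intersects F.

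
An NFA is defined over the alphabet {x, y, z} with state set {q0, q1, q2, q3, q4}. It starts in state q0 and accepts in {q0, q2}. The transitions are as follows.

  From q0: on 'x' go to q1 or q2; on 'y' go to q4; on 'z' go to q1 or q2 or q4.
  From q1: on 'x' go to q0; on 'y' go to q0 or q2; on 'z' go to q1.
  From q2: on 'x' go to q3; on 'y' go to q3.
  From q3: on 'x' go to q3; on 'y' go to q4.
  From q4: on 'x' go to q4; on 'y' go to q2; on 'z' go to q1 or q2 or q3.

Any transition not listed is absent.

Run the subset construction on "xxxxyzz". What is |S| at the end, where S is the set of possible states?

Start in {q0}.
Read 'x': q0→{q1, q2}; now {q1, q2}.
Read 'x': q1→{q0}, q2→{q3}; now {q0, q3}.
Read 'x': q0→{q1, q2}, q3→{q3}; now {q1, q2, q3}.
Read 'x': q1→{q0}, q2→{q3}, q3→{q3}; now {q0, q3}.
Read 'y': q0→{q4}, q3→{q4}; now {q4}.
Read 'z': q4→{q1, q2, q3}; now {q1, q2, q3}.
Read 'z': q1→{q1}, q2→∅, q3→∅; now {q1}.
That set has 1 state.

1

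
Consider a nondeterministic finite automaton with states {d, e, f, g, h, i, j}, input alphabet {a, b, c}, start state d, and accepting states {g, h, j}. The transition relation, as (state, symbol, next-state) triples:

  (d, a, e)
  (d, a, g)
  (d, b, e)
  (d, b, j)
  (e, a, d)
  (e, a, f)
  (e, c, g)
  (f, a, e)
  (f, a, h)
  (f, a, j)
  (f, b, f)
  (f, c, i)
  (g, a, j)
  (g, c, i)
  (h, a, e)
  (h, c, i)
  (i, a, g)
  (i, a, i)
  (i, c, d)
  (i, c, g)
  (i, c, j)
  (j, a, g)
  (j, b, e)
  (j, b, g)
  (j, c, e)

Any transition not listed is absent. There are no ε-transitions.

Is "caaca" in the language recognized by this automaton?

No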